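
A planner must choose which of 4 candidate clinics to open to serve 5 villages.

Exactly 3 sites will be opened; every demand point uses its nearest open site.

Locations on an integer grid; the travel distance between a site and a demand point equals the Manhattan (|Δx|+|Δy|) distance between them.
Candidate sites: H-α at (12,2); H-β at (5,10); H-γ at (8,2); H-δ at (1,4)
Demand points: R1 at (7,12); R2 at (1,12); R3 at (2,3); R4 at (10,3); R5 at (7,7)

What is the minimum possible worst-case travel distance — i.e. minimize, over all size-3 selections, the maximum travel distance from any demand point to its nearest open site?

Open {H-α, H-β, H-δ}.
  Farthest demand point is R2 at travel distance 6 (to H-β); all others are ≤ 6.
With {H-β, H-γ, H-δ} the worst case is 6.
With {H-α, H-β, H-γ} the worst case is 7.
No size-3 selection achieves below 6.

6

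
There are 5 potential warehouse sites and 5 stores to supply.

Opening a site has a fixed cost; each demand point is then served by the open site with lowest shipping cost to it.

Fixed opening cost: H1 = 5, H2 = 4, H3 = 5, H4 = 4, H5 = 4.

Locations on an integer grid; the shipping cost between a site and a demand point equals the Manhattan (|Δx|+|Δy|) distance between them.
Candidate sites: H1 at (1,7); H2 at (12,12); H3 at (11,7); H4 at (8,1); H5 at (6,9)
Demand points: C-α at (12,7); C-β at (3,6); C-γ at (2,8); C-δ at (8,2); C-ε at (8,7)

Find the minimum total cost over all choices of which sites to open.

Open {H1, H3, H4}: assign each demand point to its cheapest open site.
  C-α→H3 1, C-β→H1 3, C-γ→H1 2, C-δ→H4 1, C-ε→H3 3
  shipping cost 10, fixed 14 → total 24.
Compare {H1, H3}: shipping cost 17 + fixed 10 = 27.
Compare {H1, H2, H3, H4}: shipping cost 10 + fixed 18 = 28.
Compare {H1, H3, H4, H5}: shipping cost 10 + fixed 18 = 28.
All other subsets cost ≥ 27. Minimum total cost: 24.

24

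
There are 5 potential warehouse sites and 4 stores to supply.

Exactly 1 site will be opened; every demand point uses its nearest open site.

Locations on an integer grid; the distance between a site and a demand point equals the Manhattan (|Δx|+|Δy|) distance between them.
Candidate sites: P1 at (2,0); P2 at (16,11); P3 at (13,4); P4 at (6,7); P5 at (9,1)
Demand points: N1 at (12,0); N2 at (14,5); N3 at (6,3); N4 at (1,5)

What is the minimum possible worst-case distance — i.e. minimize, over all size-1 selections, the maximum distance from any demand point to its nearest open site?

Open {P5}.
  Farthest demand point is N4 at distance 12 (to P5); all others are ≤ 12.
With {P3} the worst case is 13.
With {P4} the worst case is 13.
No size-1 selection achieves below 12.

12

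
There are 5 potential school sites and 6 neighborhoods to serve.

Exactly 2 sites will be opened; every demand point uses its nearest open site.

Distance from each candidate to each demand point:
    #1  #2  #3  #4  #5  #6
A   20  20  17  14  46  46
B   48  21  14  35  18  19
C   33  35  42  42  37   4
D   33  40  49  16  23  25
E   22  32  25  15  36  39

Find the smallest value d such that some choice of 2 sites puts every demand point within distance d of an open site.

20

Open {A, B}.
  Farthest demand point is #1 at distance 20 (to A); all others are ≤ 20.
With {B, E} the worst case is 22.
With {A, D} the worst case is 25.
No size-2 selection achieves below 20.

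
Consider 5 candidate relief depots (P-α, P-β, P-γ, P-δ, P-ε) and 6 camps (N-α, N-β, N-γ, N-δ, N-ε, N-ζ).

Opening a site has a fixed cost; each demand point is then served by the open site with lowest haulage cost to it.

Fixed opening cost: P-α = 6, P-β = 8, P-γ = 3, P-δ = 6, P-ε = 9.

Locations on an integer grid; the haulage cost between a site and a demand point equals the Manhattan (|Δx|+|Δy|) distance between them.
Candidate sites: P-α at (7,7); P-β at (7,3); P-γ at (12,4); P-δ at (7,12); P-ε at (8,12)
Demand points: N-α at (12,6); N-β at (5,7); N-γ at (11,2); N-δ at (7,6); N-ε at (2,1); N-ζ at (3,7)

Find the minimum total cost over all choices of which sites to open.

32

Open {P-α, P-γ}: assign each demand point to its cheapest open site.
  N-α→P-γ 2, N-β→P-α 2, N-γ→P-γ 3, N-δ→P-α 1, N-ε→P-α 11, N-ζ→P-α 4
  haulage cost 23, fixed 9 → total 32.
Compare {P-α, P-β, P-γ}: haulage cost 19 + fixed 17 = 36.
Compare {P-α, P-γ, P-δ}: haulage cost 23 + fixed 15 = 38.
Compare {P-α}: haulage cost 33 + fixed 6 = 39.
All other subsets cost ≥ 36. Minimum total cost: 32.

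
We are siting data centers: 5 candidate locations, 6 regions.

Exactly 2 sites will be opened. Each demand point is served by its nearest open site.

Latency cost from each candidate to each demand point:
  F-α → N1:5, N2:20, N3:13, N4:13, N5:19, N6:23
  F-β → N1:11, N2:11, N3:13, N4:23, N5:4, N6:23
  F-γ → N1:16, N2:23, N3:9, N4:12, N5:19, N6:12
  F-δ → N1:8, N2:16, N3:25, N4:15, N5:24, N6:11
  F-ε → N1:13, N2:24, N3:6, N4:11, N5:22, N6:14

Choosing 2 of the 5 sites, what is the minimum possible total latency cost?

Open {F-β, F-ε}.
  N1→F-β 11, N2→F-β 11, N3→F-ε 6, N4→F-ε 11, N5→F-β 4, N6→F-ε 14  ⇒ total 57.
Compare {F-β, F-γ}: total 59.
Compare {F-β, F-δ}: total 62.
No size-2 selection does better; minimum is 57.

57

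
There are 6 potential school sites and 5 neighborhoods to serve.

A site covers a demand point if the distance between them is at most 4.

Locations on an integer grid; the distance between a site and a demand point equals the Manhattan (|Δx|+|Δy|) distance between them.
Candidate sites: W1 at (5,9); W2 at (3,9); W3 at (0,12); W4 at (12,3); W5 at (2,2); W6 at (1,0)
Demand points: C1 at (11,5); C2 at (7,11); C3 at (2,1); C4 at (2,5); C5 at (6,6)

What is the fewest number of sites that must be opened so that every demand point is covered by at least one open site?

Coverage sets (demand points within 4 of each site):
  W1: {C2, C5}
  W2: {}
  W3: {}
  W4: {C1}
  W5: {C3, C4}
  W6: {C3}
No 2 sites suffice: every size-2 union leaves at least one demand point uncovered.
But {W1, W4, W5} covers everything, so the minimum is 3.

3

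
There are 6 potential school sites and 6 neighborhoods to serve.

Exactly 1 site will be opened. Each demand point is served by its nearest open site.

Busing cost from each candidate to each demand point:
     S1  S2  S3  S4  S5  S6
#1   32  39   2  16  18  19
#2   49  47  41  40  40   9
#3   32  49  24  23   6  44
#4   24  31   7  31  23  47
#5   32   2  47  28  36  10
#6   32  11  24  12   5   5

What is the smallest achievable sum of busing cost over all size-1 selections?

Open {#6}.
  S1→#6 32, S2→#6 11, S3→#6 24, S4→#6 12, S5→#6 5, S6→#6 5  ⇒ total 89.
Compare {#1}: total 126.
Compare {#5}: total 155.
No size-1 selection does better; minimum is 89.

89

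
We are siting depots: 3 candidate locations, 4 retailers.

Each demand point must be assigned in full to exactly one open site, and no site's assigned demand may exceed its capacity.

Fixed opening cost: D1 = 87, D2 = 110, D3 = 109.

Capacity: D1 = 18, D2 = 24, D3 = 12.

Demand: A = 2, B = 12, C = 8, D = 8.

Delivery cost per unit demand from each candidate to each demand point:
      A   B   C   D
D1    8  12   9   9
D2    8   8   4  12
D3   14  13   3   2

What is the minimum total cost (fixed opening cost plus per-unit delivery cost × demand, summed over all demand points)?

379

Open {D2, D3}; cheapest assignment that respects the capacities:
  D2 (cap 24, load 22): A, B, C — cost 2×8 + 12×8 + 8×4 = 144
  D3 (cap 12, load 8): D — cost 8×2 = 16
  Shipping 160, fixed 219 → total 379.
  Any other capacity-feasible assignment to {D2, D3} ships for at least 160.
Compare {D1, D2}: its best feasible assignment gives total 413.
Compare {D1, D2, D3}: its best feasible assignment gives total 466.
Every other set of open sites that can feasibly serve all demand totals ≥ 413 even under its best assignment. Minimum: 379.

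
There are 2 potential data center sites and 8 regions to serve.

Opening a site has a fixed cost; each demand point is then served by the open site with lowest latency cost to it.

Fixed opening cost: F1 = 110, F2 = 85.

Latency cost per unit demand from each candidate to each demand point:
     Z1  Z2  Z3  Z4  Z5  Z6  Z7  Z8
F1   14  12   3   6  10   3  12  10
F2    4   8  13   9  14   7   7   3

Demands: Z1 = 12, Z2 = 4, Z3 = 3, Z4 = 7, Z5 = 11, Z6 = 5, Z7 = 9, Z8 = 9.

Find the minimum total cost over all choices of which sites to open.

Open {F1, F2}: assign each demand point to its cheapest open site.
  Z1→F2 12×4=48, Z2→F2 4×8=32, Z3→F1 3×3=9, Z4→F1 7×6=42, Z5→F1 11×10=110, Z6→F1 5×3=15, Z7→F2 9×7=63, Z8→F2 9×3=27
  latency cost 346, fixed 195 → total 541.
Compare {F2}: latency cost 461 + fixed 85 = 546.
Compare {F1}: latency cost 590 + fixed 110 = 700.

541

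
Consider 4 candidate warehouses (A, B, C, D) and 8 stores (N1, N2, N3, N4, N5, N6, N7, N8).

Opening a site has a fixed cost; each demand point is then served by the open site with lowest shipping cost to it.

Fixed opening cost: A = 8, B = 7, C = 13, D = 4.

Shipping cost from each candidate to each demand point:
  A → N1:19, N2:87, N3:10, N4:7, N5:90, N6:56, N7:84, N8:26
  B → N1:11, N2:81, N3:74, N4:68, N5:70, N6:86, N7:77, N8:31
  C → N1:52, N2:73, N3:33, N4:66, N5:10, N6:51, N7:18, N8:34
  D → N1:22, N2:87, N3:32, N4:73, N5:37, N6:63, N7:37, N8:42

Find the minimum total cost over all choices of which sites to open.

Open {A, B, C}: assign each demand point to its cheapest open site.
  N1→B 11, N2→C 73, N3→A 10, N4→A 7, N5→C 10, N6→C 51, N7→C 18, N8→A 26
  shipping cost 206, fixed 28 → total 234.
Compare {A, C}: shipping cost 214 + fixed 21 = 235.
Compare {A, B, C, D}: shipping cost 206 + fixed 32 = 238.
Compare {A, C, D}: shipping cost 214 + fixed 25 = 239.
All other subsets cost ≥ 235. Minimum total cost: 234.

234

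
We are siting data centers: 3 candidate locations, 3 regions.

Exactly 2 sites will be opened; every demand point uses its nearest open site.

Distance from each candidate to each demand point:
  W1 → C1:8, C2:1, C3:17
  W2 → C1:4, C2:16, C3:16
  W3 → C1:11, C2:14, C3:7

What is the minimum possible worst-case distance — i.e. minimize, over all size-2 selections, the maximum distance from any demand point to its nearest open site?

8

Open {W1, W3}.
  Farthest demand point is C1 at distance 8 (to W1); all others are ≤ 8.
With {W2, W3} the worst case is 14.
With {W1, W2} the worst case is 16.
No size-2 selection achieves below 8.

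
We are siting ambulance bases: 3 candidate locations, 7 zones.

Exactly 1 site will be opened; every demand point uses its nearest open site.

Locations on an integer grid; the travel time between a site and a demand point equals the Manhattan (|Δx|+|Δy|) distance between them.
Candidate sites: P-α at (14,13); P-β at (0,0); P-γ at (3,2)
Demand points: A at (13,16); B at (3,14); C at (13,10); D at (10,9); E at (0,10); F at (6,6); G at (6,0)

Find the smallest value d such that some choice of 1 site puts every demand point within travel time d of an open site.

21

Open {P-α}.
  Farthest demand point is G at travel time 21 (to P-α); all others are ≤ 21.
With {P-γ} the worst case is 24.
With {P-β} the worst case is 29.
No size-1 selection achieves below 21.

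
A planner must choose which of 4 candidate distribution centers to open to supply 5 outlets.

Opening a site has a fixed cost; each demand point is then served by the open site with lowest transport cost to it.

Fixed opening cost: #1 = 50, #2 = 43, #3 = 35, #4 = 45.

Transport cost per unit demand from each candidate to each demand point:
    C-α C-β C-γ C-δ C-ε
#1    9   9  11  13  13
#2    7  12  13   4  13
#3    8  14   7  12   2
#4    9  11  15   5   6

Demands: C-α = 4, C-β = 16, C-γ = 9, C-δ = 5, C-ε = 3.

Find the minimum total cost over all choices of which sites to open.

382

Open {#3, #4}: assign each demand point to its cheapest open site.
  C-α→#3 4×8=32, C-β→#4 16×11=176, C-γ→#3 9×7=63, C-δ→#4 5×5=25, C-ε→#3 3×2=6
  transport cost 302, fixed 80 → total 382.
Compare {#2, #3}: transport cost 309 + fixed 78 = 387.
Compare {#1, #2, #3}: transport cost 261 + fixed 128 = 389.
Compare {#1, #3}: transport cost 305 + fixed 85 = 390.
All other subsets cost ≥ 387. Minimum total cost: 382.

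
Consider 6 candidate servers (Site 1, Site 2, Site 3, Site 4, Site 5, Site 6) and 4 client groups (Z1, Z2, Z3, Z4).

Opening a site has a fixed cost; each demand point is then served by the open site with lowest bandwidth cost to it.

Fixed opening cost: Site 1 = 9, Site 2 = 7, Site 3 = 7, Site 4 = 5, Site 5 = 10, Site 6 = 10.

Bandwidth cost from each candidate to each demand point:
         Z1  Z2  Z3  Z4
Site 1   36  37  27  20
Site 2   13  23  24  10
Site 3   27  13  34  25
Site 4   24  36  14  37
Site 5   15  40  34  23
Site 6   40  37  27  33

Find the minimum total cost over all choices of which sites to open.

69

Open {Site 2, Site 3, Site 4}: assign each demand point to its cheapest open site.
  Z1→Site 2 13, Z2→Site 3 13, Z3→Site 4 14, Z4→Site 2 10
  bandwidth cost 50, fixed 19 → total 69.
Compare {Site 2, Site 4}: bandwidth cost 60 + fixed 12 = 72.
Compare {Site 2, Site 3}: bandwidth cost 60 + fixed 14 = 74.
Compare {Site 2}: bandwidth cost 70 + fixed 7 = 77.
All other subsets cost ≥ 72. Minimum total cost: 69.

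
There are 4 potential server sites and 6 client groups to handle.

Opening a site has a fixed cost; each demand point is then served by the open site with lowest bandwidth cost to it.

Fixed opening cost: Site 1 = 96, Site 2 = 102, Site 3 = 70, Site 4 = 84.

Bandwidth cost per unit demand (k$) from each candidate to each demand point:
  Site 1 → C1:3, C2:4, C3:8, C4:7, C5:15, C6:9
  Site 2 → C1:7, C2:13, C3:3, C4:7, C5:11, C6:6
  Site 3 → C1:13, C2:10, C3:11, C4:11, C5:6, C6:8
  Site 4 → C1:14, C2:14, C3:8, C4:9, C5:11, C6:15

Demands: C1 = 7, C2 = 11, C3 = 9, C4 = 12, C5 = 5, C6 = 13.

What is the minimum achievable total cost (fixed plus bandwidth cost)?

507

Open {Site 1, Site 2}: assign each demand point to its cheapest open site.
  C1→Site 1 7×3=21, C2→Site 1 11×4=44, C3→Site 2 9×3=27, C4→Site 1 12×7=84, C5→Site 2 5×11=55, C6→Site 2 13×6=78
  bandwidth cost 309, fixed 198 → total 507.
Compare {Site 1}: bandwidth cost 413 + fixed 96 = 509.
Compare {Site 1, Site 3}: bandwidth cost 355 + fixed 166 = 521.
Compare {Site 2}: bandwidth cost 436 + fixed 102 = 538.
All other subsets cost ≥ 509. Minimum total cost: 507.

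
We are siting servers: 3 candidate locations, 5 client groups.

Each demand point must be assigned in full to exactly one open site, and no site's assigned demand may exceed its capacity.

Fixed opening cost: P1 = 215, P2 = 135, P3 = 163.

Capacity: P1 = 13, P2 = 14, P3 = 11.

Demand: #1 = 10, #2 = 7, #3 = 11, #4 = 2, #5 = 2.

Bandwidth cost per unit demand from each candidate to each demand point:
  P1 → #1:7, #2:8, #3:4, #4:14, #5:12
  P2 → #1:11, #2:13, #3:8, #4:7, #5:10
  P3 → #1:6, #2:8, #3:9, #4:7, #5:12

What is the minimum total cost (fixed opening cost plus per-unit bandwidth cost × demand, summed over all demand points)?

Open {P1, P2, P3}; cheapest assignment that respects the capacities:
  P1 (cap 13, load 11): #3 — cost 11×4 = 44
  P2 (cap 14, load 11): #2, #4, #5 — cost 7×13 + 2×7 + 2×10 = 125
  P3 (cap 11, load 10): #1 — cost 10×6 = 60
  Shipping 229, fixed 513 → total 742.
  Any other capacity-feasible assignment to {P1, P2, P3} ships for at least 229.
Total demand is 32 and no other set of sites has combined capacity ≥ 32, so {P1, P2, P3} is the only feasible choice of open sites. Minimum: 742.

742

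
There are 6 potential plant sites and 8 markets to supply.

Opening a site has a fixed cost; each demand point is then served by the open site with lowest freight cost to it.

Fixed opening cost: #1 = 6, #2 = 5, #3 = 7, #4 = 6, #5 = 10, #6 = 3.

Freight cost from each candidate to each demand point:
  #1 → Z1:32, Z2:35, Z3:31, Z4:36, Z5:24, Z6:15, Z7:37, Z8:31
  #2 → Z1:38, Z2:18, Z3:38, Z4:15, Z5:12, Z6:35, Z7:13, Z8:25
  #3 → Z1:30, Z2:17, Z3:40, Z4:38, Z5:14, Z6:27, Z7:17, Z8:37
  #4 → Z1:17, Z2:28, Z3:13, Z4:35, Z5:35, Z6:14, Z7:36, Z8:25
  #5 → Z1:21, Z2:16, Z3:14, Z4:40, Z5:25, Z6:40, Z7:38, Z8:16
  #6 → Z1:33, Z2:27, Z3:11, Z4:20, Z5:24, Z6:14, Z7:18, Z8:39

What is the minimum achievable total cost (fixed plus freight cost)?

Open {#2, #5, #6}: assign each demand point to its cheapest open site.
  Z1→#5 21, Z2→#5 16, Z3→#6 11, Z4→#2 15, Z5→#2 12, Z6→#6 14, Z7→#2 13, Z8→#5 16
  freight cost 118, fixed 18 → total 136.
Compare {#2, #4, #5}: freight cost 116 + fixed 21 = 137.
Compare {#2, #4}: freight cost 127 + fixed 11 = 138.
Compare {#2, #4, #5, #6}: freight cost 114 + fixed 24 = 138.
All other subsets cost ≥ 137. Minimum total cost: 136.

136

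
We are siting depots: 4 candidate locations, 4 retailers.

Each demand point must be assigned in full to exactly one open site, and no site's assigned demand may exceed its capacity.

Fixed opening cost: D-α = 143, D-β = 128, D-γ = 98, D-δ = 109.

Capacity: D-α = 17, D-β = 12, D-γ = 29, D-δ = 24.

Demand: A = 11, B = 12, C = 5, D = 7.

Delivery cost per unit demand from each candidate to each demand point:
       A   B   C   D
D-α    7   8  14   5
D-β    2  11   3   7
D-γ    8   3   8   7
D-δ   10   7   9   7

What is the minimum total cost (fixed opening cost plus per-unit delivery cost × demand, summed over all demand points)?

373

Open {D-β, D-γ}; cheapest assignment that respects the capacities:
  D-β (cap 12, load 11): A — cost 11×2 = 22
  D-γ (cap 29, load 24): B, C, D — cost 12×3 + 5×8 + 7×7 = 125
  Shipping 147, fixed 226 → total 373.
  Any other capacity-feasible assignment to {D-β, D-γ} ships for at least 147.
Compare {D-γ, D-δ}: its best feasible assignment gives total 420.
Compare {D-β, D-δ}: its best feasible assignment gives total 437.
Every other set of open sites that can feasibly serve all demand totals ≥ 420 even under its best assignment. Minimum: 373.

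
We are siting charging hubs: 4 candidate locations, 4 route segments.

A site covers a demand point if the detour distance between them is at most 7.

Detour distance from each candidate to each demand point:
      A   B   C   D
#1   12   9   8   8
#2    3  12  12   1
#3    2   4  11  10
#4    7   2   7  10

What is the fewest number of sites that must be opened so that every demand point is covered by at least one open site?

Coverage sets (demand points within 7 of each site):
  #1: {}
  #2: {A, D}
  #3: {A, B}
  #4: {A, B, C}
No single site covers all 4 demand points.
But {#2, #4} covers everything, so the minimum is 2.

2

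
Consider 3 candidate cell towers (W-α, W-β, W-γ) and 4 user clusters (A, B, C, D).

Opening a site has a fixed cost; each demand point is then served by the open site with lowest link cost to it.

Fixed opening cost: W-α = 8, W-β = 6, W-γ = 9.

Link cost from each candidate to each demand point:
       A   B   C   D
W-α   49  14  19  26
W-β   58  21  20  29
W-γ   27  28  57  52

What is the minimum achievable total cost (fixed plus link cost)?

103

Open {W-α, W-γ}: assign each demand point to its cheapest open site.
  A→W-γ 27, B→W-α 14, C→W-α 19, D→W-α 26
  link cost 86, fixed 17 → total 103.
Compare {W-α, W-β, W-γ}: link cost 86 + fixed 23 = 109.
Compare {W-β, W-γ}: link cost 97 + fixed 15 = 112.
Compare {W-α}: link cost 108 + fixed 8 = 116.
All other subsets cost ≥ 109. Minimum total cost: 103.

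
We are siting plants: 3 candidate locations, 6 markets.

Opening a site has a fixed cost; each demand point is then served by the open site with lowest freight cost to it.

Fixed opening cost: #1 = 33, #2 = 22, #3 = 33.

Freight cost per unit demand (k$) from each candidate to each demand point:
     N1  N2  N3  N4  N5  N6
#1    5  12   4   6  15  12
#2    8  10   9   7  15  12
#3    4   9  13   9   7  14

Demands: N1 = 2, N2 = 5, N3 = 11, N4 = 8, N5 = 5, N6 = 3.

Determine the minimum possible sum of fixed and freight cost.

Open {#1, #3}: assign each demand point to its cheapest open site.
  N1→#3 2×4=8, N2→#3 5×9=45, N3→#1 11×4=44, N4→#1 8×6=48, N5→#3 5×7=35, N6→#1 3×12=36
  freight cost 216, fixed 66 → total 282.
Compare {#1, #2, #3}: freight cost 216 + fixed 88 = 304.
Compare {#1}: freight cost 273 + fixed 33 = 306.
Compare {#1, #2}: freight cost 263 + fixed 55 = 318.
All other subsets cost ≥ 304. Minimum total cost: 282.

282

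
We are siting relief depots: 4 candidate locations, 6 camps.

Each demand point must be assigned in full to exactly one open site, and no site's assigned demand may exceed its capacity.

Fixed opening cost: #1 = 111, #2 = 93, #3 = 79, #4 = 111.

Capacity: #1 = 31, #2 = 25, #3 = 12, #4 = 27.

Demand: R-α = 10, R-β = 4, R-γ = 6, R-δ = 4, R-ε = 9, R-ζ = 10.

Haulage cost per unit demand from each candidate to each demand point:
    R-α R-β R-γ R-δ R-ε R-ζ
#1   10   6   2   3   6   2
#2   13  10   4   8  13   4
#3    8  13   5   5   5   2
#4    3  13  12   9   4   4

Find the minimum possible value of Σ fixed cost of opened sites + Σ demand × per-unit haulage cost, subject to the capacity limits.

356

Open {#1, #4}; cheapest assignment that respects the capacities:
  #1 (cap 31, load 24): R-β, R-γ, R-δ, R-ζ — cost 4×6 + 6×2 + 4×3 + 10×2 = 68
  #4 (cap 27, load 19): R-α, R-ε — cost 10×3 + 9×4 = 66
  Shipping 134, fixed 222 → total 356.
  Any other capacity-feasible assignment to {#1, #4} ships for at least 134.
Compare {#2, #4}: its best feasible assignment gives total 406.
Compare {#1, #3, #4}: its best feasible assignment gives total 435.
Every other set of open sites that can feasibly serve all demand totals ≥ 406 even under its best assignment. Minimum: 356.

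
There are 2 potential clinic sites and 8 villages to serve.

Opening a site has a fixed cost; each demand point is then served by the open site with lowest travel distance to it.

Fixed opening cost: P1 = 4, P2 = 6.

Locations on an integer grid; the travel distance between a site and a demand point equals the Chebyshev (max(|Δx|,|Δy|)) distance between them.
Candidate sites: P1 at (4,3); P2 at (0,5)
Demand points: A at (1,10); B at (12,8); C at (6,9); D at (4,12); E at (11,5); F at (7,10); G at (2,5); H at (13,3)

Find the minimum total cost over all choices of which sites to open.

59

Open {P1}: assign each demand point to its cheapest open site.
  A→P1 7, B→P1 8, C→P1 6, D→P1 9, E→P1 7, F→P1 7, G→P1 2, H→P1 9
  travel distance 55, fixed 4 → total 59.
Compare {P1, P2}: travel distance 51 + fixed 10 = 61.
Compare {P2}: travel distance 63 + fixed 6 = 69.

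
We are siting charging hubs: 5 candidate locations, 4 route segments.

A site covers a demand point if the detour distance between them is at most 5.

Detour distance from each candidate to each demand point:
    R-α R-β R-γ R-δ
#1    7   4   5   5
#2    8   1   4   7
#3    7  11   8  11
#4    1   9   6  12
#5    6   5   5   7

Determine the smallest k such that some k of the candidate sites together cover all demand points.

2

Coverage sets (demand points within 5 of each site):
  #1: {R-β, R-γ, R-δ}
  #2: {R-β, R-γ}
  #3: {}
  #4: {R-α}
  #5: {R-β, R-γ}
No single site covers all 4 demand points.
But {#1, #4} covers everything, so the minimum is 2.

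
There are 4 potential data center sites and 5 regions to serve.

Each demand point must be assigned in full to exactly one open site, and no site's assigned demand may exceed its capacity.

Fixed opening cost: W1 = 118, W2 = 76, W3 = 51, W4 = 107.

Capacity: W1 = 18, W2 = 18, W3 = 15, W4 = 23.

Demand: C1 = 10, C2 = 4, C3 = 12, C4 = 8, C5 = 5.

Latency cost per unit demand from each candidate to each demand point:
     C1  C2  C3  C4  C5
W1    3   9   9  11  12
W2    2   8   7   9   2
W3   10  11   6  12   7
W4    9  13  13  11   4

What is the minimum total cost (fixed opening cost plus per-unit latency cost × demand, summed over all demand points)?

Open {W1, W2, W3}; cheapest assignment that respects the capacities:
  W1 (cap 18, load 10): C1 — cost 10×3 = 30
  W2 (cap 18, load 17): C2, C4, C5 — cost 4×8 + 8×9 + 5×2 = 114
  W3 (cap 15, load 12): C3 — cost 12×6 = 72
  Shipping 216, fixed 245 → total 461.
  Any other capacity-feasible assignment to {W1, W2, W3} ships for at least 216.
Compare {W2, W3, W4}: its best feasible assignment gives total 466.
Compare {W2, W4}: its best feasible assignment gives total 497.
Every other set of open sites that can feasibly serve all demand totals ≥ 466 even under its best assignment. Minimum: 461.

461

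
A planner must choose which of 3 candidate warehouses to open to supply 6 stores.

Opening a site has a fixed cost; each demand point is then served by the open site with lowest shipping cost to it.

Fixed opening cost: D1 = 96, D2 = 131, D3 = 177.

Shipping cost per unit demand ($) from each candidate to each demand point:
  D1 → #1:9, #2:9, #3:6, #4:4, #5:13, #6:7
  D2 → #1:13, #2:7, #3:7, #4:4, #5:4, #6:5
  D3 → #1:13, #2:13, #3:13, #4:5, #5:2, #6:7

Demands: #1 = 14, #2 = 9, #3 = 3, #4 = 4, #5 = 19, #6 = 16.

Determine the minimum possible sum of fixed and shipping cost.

569

Open {D2}: assign each demand point to its cheapest open site.
  #1→D2 14×13=182, #2→D2 9×7=63, #3→D2 3×7=21, #4→D2 4×4=16, #5→D2 19×4=76, #6→D2 16×5=80
  shipping cost 438, fixed 131 → total 569.
Compare {D1, D2}: shipping cost 379 + fixed 227 = 606.
Compare {D1, D3}: shipping cost 391 + fixed 273 = 664.
Compare {D3}: shipping cost 508 + fixed 177 = 685.
All other subsets cost ≥ 606. Minimum total cost: 569.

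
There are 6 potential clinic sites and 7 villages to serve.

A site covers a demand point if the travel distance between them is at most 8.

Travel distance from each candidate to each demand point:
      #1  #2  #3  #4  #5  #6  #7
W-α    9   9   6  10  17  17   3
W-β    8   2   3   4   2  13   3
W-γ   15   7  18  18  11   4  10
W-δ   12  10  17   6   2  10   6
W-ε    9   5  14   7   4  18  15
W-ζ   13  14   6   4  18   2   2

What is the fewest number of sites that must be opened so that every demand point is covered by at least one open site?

Coverage sets (demand points within 8 of each site):
  W-α: {#3, #7}
  W-β: {#1, #2, #3, #4, #5, #7}
  W-γ: {#2, #6}
  W-δ: {#4, #5, #7}
  W-ε: {#2, #4, #5}
  W-ζ: {#3, #4, #6, #7}
No single site covers all 7 demand points.
But {W-β, W-γ} covers everything, so the minimum is 2.

2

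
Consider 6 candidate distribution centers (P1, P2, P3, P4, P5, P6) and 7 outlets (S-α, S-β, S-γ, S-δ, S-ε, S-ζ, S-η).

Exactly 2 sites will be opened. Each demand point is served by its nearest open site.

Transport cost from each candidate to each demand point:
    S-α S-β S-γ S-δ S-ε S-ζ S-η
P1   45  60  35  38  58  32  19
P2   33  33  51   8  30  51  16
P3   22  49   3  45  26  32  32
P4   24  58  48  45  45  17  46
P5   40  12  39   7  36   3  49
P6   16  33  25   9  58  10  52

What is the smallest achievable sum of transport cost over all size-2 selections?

105

Open {P3, P5}.
  S-α→P3 22, S-β→P5 12, S-γ→P3 3, S-δ→P5 7, S-ε→P3 26, S-ζ→P5 3, S-η→P3 32  ⇒ total 105.
Compare {P3, P6}: total 129.
Compare {P2, P6}: total 138.
No size-2 selection does better; minimum is 105.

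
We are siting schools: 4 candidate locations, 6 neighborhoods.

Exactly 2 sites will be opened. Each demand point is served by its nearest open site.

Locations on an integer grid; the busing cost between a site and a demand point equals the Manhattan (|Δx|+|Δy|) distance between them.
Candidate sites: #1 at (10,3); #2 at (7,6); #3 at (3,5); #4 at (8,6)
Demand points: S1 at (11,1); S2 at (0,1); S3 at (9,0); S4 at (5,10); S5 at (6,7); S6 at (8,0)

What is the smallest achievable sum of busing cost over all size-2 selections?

Open {#1, #3}.
  S1→#1 3, S2→#3 7, S3→#1 4, S4→#3 7, S5→#3 5, S6→#1 5  ⇒ total 31.
Compare {#1, #2}: total 32.
Compare {#1, #4}: total 34.
No size-2 selection does better; minimum is 31.

31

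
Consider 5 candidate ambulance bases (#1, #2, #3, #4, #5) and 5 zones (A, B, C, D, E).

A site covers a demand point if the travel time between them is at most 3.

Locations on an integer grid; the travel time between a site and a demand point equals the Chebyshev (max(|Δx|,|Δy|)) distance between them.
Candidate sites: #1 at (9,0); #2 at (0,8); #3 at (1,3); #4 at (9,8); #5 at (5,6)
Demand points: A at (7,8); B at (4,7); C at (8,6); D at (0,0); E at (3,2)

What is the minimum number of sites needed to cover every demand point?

Coverage sets (demand points within 3 of each site):
  #1: {}
  #2: {}
  #3: {D, E}
  #4: {A, C}
  #5: {A, B, C}
No single site covers all 5 demand points.
But {#3, #5} covers everything, so the minimum is 2.

2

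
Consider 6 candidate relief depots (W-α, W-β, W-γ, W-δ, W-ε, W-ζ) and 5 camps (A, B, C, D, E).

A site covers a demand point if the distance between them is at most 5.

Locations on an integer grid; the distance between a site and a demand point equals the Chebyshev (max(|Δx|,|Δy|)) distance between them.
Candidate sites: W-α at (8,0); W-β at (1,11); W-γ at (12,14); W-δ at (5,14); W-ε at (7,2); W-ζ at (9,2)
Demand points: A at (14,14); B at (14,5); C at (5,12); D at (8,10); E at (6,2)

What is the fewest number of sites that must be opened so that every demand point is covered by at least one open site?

Coverage sets (demand points within 5 of each site):
  W-α: {E}
  W-β: {C}
  W-γ: {A, D}
  W-δ: {C, D}
  W-ε: {E}
  W-ζ: {B, E}
No 2 sites suffice: every size-2 union leaves at least one demand point uncovered.
But {W-β, W-γ, W-ζ} covers everything, so the minimum is 3.

3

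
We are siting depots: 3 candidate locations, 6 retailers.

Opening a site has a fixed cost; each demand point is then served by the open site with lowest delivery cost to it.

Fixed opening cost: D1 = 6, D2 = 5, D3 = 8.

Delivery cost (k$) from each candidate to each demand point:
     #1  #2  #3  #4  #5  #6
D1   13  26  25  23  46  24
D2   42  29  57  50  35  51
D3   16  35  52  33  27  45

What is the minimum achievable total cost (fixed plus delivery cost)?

152

Open {D1, D3}: assign each demand point to its cheapest open site.
  #1→D1 13, #2→D1 26, #3→D1 25, #4→D1 23, #5→D3 27, #6→D1 24
  delivery cost 138, fixed 14 → total 152.
Compare {D1, D2}: delivery cost 146 + fixed 11 = 157.
Compare {D1, D2, D3}: delivery cost 138 + fixed 19 = 157.
Compare {D1}: delivery cost 157 + fixed 6 = 163.
All other subsets cost ≥ 157. Minimum total cost: 152.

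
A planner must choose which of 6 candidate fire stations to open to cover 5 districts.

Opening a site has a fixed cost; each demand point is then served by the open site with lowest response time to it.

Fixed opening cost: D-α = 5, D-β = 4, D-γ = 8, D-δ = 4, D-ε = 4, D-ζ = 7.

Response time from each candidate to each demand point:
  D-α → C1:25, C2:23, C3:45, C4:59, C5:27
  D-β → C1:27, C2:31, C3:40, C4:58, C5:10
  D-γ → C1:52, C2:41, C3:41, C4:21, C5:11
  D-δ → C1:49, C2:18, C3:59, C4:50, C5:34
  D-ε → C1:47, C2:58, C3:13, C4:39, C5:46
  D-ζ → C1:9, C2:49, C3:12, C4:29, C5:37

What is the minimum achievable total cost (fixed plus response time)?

90

Open {D-γ, D-δ, D-ζ}: assign each demand point to its cheapest open site.
  C1→D-ζ 9, C2→D-δ 18, C3→D-ζ 12, C4→D-γ 21, C5→D-γ 11
  response time 71, fixed 19 → total 90.
Compare {D-β, D-δ, D-ζ}: response time 78 + fixed 15 = 93.
Compare {D-β, D-γ, D-δ, D-ζ}: response time 70 + fixed 23 = 93.
Compare {D-γ, D-δ, D-ε, D-ζ}: response time 71 + fixed 23 = 94.
All other subsets cost ≥ 93. Minimum total cost: 90.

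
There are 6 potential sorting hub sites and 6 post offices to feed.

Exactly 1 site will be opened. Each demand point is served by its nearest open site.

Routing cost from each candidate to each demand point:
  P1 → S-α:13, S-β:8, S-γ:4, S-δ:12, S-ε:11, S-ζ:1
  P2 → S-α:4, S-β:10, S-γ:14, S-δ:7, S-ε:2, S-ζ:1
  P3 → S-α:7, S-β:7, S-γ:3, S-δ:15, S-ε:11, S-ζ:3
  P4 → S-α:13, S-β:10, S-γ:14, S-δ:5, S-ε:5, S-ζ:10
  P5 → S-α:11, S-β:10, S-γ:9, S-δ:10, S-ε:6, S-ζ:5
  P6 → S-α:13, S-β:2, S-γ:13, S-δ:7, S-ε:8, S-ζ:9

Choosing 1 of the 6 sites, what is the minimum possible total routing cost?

38

Open {P2}.
  S-α→P2 4, S-β→P2 10, S-γ→P2 14, S-δ→P2 7, S-ε→P2 2, S-ζ→P2 1  ⇒ total 38.
Compare {P3}: total 46.
Compare {P1}: total 49.
No size-1 selection does better; minimum is 38.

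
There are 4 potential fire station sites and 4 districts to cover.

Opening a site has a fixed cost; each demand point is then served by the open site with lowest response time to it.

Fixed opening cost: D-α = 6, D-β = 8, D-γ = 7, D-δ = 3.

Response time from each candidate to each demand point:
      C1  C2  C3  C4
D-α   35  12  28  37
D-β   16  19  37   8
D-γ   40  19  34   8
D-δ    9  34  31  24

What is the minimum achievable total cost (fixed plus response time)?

73

Open {D-α, D-γ, D-δ}: assign each demand point to its cheapest open site.
  C1→D-δ 9, C2→D-α 12, C3→D-α 28, C4→D-γ 8
  response time 57, fixed 16 → total 73.
Compare {D-α, D-β, D-δ}: response time 57 + fixed 17 = 74.
Compare {D-γ, D-δ}: response time 67 + fixed 10 = 77.
Compare {D-α, D-β}: response time 64 + fixed 14 = 78.
All other subsets cost ≥ 74. Minimum total cost: 73.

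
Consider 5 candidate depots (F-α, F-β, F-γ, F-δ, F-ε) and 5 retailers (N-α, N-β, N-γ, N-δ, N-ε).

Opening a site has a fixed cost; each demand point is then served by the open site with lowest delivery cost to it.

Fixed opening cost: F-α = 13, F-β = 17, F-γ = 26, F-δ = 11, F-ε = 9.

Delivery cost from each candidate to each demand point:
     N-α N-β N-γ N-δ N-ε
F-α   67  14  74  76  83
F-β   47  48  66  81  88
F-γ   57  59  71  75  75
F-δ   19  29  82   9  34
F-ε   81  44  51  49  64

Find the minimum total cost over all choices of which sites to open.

160

Open {F-α, F-δ, F-ε}: assign each demand point to its cheapest open site.
  N-α→F-δ 19, N-β→F-α 14, N-γ→F-ε 51, N-δ→F-δ 9, N-ε→F-δ 34
  delivery cost 127, fixed 33 → total 160.
Compare {F-δ, F-ε}: delivery cost 142 + fixed 20 = 162.
Compare {F-α, F-δ}: delivery cost 150 + fixed 24 = 174.
Compare {F-α, F-β, F-δ, F-ε}: delivery cost 127 + fixed 50 = 177.
All other subsets cost ≥ 162. Minimum total cost: 160.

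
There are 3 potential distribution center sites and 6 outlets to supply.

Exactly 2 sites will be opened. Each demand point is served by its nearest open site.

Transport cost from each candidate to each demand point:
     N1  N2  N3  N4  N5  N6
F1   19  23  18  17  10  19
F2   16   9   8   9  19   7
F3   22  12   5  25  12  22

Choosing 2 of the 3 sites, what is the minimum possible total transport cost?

58

Open {F2, F3}.
  N1→F2 16, N2→F2 9, N3→F3 5, N4→F2 9, N5→F3 12, N6→F2 7  ⇒ total 58.
Compare {F1, F2}: total 59.
Compare {F1, F3}: total 82.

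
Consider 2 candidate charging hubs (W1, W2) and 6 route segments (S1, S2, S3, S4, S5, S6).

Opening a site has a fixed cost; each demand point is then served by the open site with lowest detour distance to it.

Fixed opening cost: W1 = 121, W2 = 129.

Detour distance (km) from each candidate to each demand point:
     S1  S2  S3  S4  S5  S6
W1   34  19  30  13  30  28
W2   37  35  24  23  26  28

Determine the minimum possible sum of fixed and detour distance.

275

Open {W1}: assign each demand point to its cheapest open site.
  S1→W1 34, S2→W1 19, S3→W1 30, S4→W1 13, S5→W1 30, S6→W1 28
  detour distance 154, fixed 121 → total 275.
Compare {W2}: detour distance 173 + fixed 129 = 302.
Compare {W1, W2}: detour distance 144 + fixed 250 = 394.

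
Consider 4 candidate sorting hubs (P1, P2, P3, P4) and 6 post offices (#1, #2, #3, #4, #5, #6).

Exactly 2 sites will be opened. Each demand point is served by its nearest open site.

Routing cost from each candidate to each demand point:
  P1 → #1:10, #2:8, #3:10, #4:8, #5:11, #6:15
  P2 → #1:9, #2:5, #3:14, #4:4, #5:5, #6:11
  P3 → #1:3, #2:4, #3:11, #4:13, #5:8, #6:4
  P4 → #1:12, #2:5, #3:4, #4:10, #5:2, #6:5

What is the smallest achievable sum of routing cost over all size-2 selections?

Open {P3, P4}.
  #1→P3 3, #2→P3 4, #3→P4 4, #4→P4 10, #5→P4 2, #6→P3 4  ⇒ total 27.
Compare {P2, P4}: total 29.
Compare {P2, P3}: total 31.
No size-2 selection does better; minimum is 27.

27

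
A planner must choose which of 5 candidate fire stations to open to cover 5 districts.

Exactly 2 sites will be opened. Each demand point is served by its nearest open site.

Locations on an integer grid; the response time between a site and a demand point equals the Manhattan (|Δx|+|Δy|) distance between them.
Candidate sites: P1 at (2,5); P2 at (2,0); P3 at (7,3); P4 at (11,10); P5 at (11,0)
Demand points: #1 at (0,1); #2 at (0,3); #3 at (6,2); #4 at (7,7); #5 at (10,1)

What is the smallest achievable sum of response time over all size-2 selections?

Open {P2, P3}.
  #1→P2 3, #2→P2 5, #3→P3 2, #4→P3 4, #5→P3 5  ⇒ total 19.
Compare {P1, P3}: total 21.
Compare {P3, P5}: total 24.
No size-2 selection does better; minimum is 19.

19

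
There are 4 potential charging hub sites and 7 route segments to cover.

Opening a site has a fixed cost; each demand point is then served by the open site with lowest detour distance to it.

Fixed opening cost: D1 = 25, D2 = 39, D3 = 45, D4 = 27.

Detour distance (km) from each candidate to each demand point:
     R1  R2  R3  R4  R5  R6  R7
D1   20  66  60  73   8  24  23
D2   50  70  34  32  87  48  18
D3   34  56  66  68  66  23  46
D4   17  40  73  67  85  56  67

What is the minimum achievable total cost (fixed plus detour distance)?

Open {D1, D2, D4}: assign each demand point to its cheapest open site.
  R1→D4 17, R2→D4 40, R3→D2 34, R4→D2 32, R5→D1 8, R6→D1 24, R7→D2 18
  detour distance 173, fixed 91 → total 264.
Compare {D1, D2}: detour distance 202 + fixed 64 = 266.
Compare {D1, D4}: detour distance 239 + fixed 52 = 291.
Compare {D1}: detour distance 274 + fixed 25 = 299.
All other subsets cost ≥ 266. Minimum total cost: 264.

264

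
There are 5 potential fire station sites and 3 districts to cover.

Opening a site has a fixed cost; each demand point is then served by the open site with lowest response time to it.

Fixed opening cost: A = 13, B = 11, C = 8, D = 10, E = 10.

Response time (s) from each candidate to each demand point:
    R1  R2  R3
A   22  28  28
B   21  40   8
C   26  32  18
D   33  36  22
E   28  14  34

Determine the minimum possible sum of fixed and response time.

64

Open {B, E}: assign each demand point to its cheapest open site.
  R1→B 21, R2→E 14, R3→B 8
  response time 43, fixed 21 → total 64.
Compare {B, C, E}: response time 43 + fixed 29 = 72.
Compare {B, D, E}: response time 43 + fixed 31 = 74.
Compare {C, E}: response time 58 + fixed 18 = 76.
All other subsets cost ≥ 72. Minimum total cost: 64.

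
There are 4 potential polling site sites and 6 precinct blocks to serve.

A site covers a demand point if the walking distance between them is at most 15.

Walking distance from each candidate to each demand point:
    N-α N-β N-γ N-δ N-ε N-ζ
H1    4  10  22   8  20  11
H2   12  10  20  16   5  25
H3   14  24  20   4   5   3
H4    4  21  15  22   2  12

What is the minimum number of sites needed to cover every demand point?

2

Coverage sets (demand points within 15 of each site):
  H1: {N-α, N-β, N-δ, N-ζ}
  H2: {N-α, N-β, N-ε}
  H3: {N-α, N-δ, N-ε, N-ζ}
  H4: {N-α, N-γ, N-ε, N-ζ}
No single site covers all 6 demand points.
But {H1, H4} covers everything, so the minimum is 2.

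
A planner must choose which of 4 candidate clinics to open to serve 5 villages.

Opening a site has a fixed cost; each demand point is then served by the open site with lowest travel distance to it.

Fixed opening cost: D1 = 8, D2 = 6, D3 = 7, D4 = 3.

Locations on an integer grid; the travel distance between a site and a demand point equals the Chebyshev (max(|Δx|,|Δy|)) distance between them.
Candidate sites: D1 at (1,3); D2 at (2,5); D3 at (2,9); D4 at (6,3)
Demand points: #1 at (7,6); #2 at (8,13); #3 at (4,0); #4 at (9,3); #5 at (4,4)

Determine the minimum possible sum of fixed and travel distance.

Open {D4}: assign each demand point to its cheapest open site.
  #1→D4 3, #2→D4 10, #3→D4 3, #4→D4 3, #5→D4 2
  travel distance 21, fixed 3 → total 24.
Compare {D3, D4}: travel distance 17 + fixed 10 = 27.
Compare {D2, D4}: travel distance 19 + fixed 9 = 28.
Compare {D1, D4}: travel distance 21 + fixed 11 = 32.
All other subsets cost ≥ 27. Minimum total cost: 24.

24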